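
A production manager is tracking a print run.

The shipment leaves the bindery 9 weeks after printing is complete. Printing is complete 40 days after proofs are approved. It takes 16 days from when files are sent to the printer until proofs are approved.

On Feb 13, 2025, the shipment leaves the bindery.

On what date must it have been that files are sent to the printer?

The shipment leaves the bindery: Feb 13, 2025.
Printing is complete: Feb 13, 2025 − 9 weeks = Dec 12, 2024.
Proofs are approved: Dec 12, 2024 − 40 days = Nov 2, 2024.
Files are sent to the printer: Nov 2, 2024 − 16 days = Oct 17, 2024.

Oct 17, 2024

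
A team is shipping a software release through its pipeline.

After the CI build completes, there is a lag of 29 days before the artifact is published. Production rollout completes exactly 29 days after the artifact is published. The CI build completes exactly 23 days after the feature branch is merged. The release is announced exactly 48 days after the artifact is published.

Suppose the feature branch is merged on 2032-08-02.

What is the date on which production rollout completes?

2032-10-22

The feature branch is merged: Aug 2, 2032.
The CI build completes: Aug 2, 2032 + 23 days = Aug 25, 2032.
The artifact is published: Aug 25, 2032 + 29 days = Sep 23, 2032.
Production rollout completes: Sep 23, 2032 + 29 days = Oct 22, 2032.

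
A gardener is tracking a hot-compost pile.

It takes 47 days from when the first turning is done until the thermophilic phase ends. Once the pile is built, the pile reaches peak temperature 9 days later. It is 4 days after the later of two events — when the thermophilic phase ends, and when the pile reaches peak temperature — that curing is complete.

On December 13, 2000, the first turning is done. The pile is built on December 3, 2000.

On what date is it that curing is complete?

February 2, 2001

The first turning is done: Dec 13, 2000.
The thermophilic phase ends: Dec 13, 2000 + 47 days = Jan 29, 2001.
The pile is built: Dec 3, 2000.
The pile reaches peak temperature: Dec 3, 2000 + 9 days = Dec 12, 2000.
Both prerequisites met — the thermophilic phase ends (Jan 29, 2001), the pile reaches peak temperature (Dec 12, 2000); the later is Jan 29, 2001.
Curing is complete: Jan 29, 2001 + 4 days = Feb 2, 2001.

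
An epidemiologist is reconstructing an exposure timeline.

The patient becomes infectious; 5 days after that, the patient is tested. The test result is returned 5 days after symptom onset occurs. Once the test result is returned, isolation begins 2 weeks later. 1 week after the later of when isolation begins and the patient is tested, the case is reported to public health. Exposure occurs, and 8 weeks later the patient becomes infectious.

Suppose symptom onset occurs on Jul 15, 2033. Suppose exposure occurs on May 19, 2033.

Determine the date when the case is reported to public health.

Aug 10, 2033

Symptom onset occurs: Jul 15, 2033.
The test result is returned: Jul 15, 2033 + 5 days = Jul 20, 2033.
Isolation begins: Jul 20, 2033 + 2 weeks = Aug 3, 2033.
Exposure occurs: May 19, 2033.
The patient becomes infectious: May 19, 2033 + 8 weeks = Jul 14, 2033.
The patient is tested: Jul 14, 2033 + 5 days = Jul 19, 2033.
Both prerequisites met — isolation begins (Aug 3, 2033), the patient is tested (Jul 19, 2033); the later is Aug 3, 2033.
The case is reported to public health: Aug 3, 2033 + 1 week = Aug 10, 2033.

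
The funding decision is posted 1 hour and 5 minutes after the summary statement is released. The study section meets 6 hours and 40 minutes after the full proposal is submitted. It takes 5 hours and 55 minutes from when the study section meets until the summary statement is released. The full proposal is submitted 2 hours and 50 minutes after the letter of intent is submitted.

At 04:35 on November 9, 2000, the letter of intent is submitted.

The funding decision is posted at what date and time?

21:05 on November 9, 2000

The letter of intent is submitted: 04:35 Nov 9, 2000.
The full proposal is submitted: 04:35 Nov 9, 2000 + 2h50m = 07:25 Nov 9, 2000.
The study section meets: 07:25 Nov 9, 2000 + 6h40m = 14:05 Nov 9, 2000.
The summary statement is released: 14:05 Nov 9, 2000 + 5h55m = 20:00 Nov 9, 2000.
The funding decision is posted: 20:00 Nov 9, 2000 + 1h05m = 21:05 Nov 9, 2000.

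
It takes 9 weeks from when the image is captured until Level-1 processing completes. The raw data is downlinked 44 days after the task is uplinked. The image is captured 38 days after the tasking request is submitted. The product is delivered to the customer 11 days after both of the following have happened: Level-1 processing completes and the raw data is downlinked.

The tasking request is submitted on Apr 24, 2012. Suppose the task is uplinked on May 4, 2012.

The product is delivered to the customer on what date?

The tasking request is submitted: Apr 24, 2012.
The image is captured: Apr 24, 2012 + 38 days = Jun 1, 2012.
Level-1 processing completes: Jun 1, 2012 + 9 weeks = Aug 3, 2012.
The task is uplinked: May 4, 2012.
The raw data is downlinked: May 4, 2012 + 44 days = Jun 17, 2012.
Both prerequisites met — Level-1 processing completes (Aug 3, 2012), the raw data is downlinked (Jun 17, 2012); the later is Aug 3, 2012.
The product is delivered to the customer: Aug 3, 2012 + 11 days = Aug 14, 2012.

Aug 14, 2012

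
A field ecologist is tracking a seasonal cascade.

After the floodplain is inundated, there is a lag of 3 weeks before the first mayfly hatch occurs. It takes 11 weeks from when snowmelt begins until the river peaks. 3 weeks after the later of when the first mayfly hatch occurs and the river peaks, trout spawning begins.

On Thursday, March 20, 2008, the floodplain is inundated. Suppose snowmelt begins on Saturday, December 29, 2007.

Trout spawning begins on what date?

The floodplain is inundated: Mar 20, 2008.
The first mayfly hatch occurs: Mar 20, 2008 + 3 weeks = Apr 10, 2008.
Snowmelt begins: Dec 29, 2007.
The river peaks: Dec 29, 2007 + 11 weeks = Mar 15, 2008.
Both prerequisites met — the first mayfly hatch occurs (Apr 10, 2008), the river peaks (Mar 15, 2008); the later is Apr 10, 2008.
Trout spawning begins: Apr 10, 2008 + 3 weeks = May 1, 2008.

Thursday, May 1, 2008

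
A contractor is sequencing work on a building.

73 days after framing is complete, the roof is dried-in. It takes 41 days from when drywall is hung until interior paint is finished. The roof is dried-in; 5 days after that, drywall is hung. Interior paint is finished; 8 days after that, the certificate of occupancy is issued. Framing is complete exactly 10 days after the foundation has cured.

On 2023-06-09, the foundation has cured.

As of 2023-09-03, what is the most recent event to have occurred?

The foundation has cured: Jun 9, 2023.
Framing is complete: Jun 9, 2023 + 10 days = Jun 19, 2023.
The roof is dried-in: Jun 19, 2023 + 73 days = Aug 31, 2023.
Drywall is hung: Aug 31, 2023 + 5 days = Sep 5, 2023.
Interior paint is finished: Sep 5, 2023 + 41 days = Oct 16, 2023.
The certificate of occupancy is issued: Oct 16, 2023 + 8 days = Oct 24, 2023.
Sep 3, 2023 falls between when the roof is dried-in (Aug 31, 2023) and when drywall is hung (Sep 5, 2023).

The roof is dried-in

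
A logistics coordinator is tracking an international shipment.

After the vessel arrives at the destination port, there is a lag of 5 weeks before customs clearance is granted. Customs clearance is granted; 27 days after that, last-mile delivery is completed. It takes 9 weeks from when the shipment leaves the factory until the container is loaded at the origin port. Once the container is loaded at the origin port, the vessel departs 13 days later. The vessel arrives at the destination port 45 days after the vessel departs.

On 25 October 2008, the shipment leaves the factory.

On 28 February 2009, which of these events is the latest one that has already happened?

The vessel arrives at the destination port

The shipment leaves the factory: Oct 25, 2008.
The container is loaded at the origin port: Oct 25, 2008 + 9 weeks = Dec 27, 2008.
The vessel departs: Dec 27, 2008 + 13 days = Jan 9, 2009.
The vessel arrives at the destination port: Jan 9, 2009 + 45 days = Feb 23, 2009.
Customs clearance is granted: Feb 23, 2009 + 5 weeks = Mar 30, 2009.
Last-mile delivery is completed: Mar 30, 2009 + 27 days = Apr 26, 2009.
Feb 28, 2009 falls between when the vessel arrives at the destination port (Feb 23, 2009) and when customs clearance is granted (Mar 30, 2009).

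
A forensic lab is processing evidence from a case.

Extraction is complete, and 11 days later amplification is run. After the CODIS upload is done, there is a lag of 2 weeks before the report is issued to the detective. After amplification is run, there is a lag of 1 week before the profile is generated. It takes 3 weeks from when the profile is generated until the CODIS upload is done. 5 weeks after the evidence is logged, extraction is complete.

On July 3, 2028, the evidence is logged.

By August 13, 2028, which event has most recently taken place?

The evidence is logged: Jul 3, 2028.
Extraction is complete: Jul 3, 2028 + 5 weeks = Aug 7, 2028.
Amplification is run: Aug 7, 2028 + 11 days = Aug 18, 2028.
The profile is generated: Aug 18, 2028 + 1 week = Aug 25, 2028.
The CODIS upload is done: Aug 25, 2028 + 3 weeks = Sep 15, 2028.
The report is issued to the detective: Sep 15, 2028 + 2 weeks = Sep 29, 2028.
Aug 13, 2028 falls between when extraction is complete (Aug 7, 2028) and when amplification is run (Aug 18, 2028).

Extraction is complete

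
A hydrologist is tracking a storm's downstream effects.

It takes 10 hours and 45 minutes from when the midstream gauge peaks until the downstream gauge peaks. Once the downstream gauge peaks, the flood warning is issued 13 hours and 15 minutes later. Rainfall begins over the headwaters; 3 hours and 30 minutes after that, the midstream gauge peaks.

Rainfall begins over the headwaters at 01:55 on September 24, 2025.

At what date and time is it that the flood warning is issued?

05:25 on September 25, 2025

Rainfall begins over the headwaters: 01:55 Sep 24, 2025.
The midstream gauge peaks: 01:55 Sep 24, 2025 + 3h30m = 05:25 Sep 24, 2025.
The downstream gauge peaks: 05:25 Sep 24, 2025 + 10h45m = 16:10 Sep 24, 2025.
The flood warning is issued: 16:10 Sep 24, 2025 + 13h15m = 05:25 Sep 25, 2025.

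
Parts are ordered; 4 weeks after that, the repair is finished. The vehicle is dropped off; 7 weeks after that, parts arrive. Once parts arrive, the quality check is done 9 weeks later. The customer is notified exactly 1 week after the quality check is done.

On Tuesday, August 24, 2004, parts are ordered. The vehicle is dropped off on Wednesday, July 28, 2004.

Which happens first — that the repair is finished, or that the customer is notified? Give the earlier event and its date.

Parts are ordered: Aug 24, 2004.
The repair is finished: Aug 24, 2004 + 4 weeks = Sep 21, 2004.
The vehicle is dropped off: Jul 28, 2004.
Parts arrive: Jul 28, 2004 + 7 weeks = Sep 15, 2004.
The quality check is done: Sep 15, 2004 + 9 weeks = Nov 17, 2004.
The customer is notified: Nov 17, 2004 + 1 week = Nov 24, 2004.
Comparing: the repair is finished on Sep 21, 2004 vs the customer is notified on Nov 24, 2004. Earlier: the repair is finished.

The repair is finished — Tuesday, September 21, 2004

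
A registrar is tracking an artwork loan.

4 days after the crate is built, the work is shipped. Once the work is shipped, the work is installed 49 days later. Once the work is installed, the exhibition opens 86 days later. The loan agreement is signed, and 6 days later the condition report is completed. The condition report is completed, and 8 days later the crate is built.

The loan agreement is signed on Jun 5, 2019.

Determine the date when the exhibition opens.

The loan agreement is signed: Jun 5, 2019.
The condition report is completed: Jun 5, 2019 + 6 days = Jun 11, 2019.
The crate is built: Jun 11, 2019 + 8 days = Jun 19, 2019.
The work is shipped: Jun 19, 2019 + 4 days = Jun 23, 2019.
The work is installed: Jun 23, 2019 + 49 days = Aug 11, 2019.
The exhibition opens: Aug 11, 2019 + 86 days = Nov 5, 2019.

Nov 5, 2019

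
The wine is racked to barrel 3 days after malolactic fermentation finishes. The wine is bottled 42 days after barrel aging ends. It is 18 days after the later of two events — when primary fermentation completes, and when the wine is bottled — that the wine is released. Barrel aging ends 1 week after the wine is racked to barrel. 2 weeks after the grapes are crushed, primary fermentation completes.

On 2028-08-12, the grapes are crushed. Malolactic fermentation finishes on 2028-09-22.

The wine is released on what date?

2028-12-01

The grapes are crushed: Aug 12, 2028.
Primary fermentation completes: Aug 12, 2028 + 2 weeks = Aug 26, 2028.
Malolactic fermentation finishes: Sep 22, 2028.
The wine is racked to barrel: Sep 22, 2028 + 3 days = Sep 25, 2028.
Barrel aging ends: Sep 25, 2028 + 1 week = Oct 2, 2028.
The wine is bottled: Oct 2, 2028 + 42 days = Nov 13, 2028.
Both prerequisites met — primary fermentation completes (Aug 26, 2028), the wine is bottled (Nov 13, 2028); the later is Nov 13, 2028.
The wine is released: Nov 13, 2028 + 18 days = Dec 1, 2028.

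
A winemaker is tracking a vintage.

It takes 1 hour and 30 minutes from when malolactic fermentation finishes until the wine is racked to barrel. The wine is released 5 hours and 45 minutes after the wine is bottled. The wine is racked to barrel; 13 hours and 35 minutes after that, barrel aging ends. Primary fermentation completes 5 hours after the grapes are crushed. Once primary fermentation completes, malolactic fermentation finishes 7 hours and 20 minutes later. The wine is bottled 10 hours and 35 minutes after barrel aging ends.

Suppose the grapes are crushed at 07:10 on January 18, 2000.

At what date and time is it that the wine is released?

The grapes are crushed: 07:10 Jan 18, 2000.
Primary fermentation completes: 07:10 Jan 18, 2000 + 5h = 12:10 Jan 18, 2000.
Malolactic fermentation finishes: 12:10 Jan 18, 2000 + 7h20m = 19:30 Jan 18, 2000.
The wine is racked to barrel: 19:30 Jan 18, 2000 + 1h30m = 21:00 Jan 18, 2000.
Barrel aging ends: 21:00 Jan 18, 2000 + 13h35m = 10:35 Jan 19, 2000.
The wine is bottled: 10:35 Jan 19, 2000 + 10h35m = 21:10 Jan 19, 2000.
The wine is released: 21:10 Jan 19, 2000 + 5h45m = 02:55 Jan 20, 2000.

02:55 on January 20, 2000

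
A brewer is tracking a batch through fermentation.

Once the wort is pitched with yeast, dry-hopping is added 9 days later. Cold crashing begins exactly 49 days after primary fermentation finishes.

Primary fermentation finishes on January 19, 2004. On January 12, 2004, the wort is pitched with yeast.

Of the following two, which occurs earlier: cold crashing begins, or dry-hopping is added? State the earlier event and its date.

Dry-hopping is added — January 21, 2004

Primary fermentation finishes: Jan 19, 2004.
Cold crashing begins: Jan 19, 2004 + 49 days = Mar 8, 2004.
The wort is pitched with yeast: Jan 12, 2004.
Dry-hopping is added: Jan 12, 2004 + 9 days = Jan 21, 2004.
Comparing: cold crashing begins on Mar 8, 2004 vs dry-hopping is added on Jan 21, 2004. Earlier: dry-hopping is added.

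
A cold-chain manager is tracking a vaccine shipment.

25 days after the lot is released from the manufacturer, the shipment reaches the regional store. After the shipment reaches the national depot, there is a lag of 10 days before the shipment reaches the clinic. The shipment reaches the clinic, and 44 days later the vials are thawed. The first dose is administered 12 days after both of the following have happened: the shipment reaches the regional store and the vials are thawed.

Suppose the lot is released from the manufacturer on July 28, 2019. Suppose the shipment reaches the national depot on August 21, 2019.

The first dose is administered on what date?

October 26, 2019

The lot is released from the manufacturer: Jul 28, 2019.
The shipment reaches the regional store: Jul 28, 2019 + 25 days = Aug 22, 2019.
The shipment reaches the national depot: Aug 21, 2019.
The shipment reaches the clinic: Aug 21, 2019 + 10 days = Aug 31, 2019.
The vials are thawed: Aug 31, 2019 + 44 days = Oct 14, 2019.
Both prerequisites met — the shipment reaches the regional store (Aug 22, 2019), the vials are thawed (Oct 14, 2019); the later is Oct 14, 2019.
The first dose is administered: Oct 14, 2019 + 12 days = Oct 26, 2019.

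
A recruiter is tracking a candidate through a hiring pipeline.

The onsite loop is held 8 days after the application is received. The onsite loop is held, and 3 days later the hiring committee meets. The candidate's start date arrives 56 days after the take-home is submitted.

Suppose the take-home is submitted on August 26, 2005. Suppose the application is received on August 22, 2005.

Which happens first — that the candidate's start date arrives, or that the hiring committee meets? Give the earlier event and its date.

The take-home is submitted: Aug 26, 2005.
The candidate's start date arrives: Aug 26, 2005 + 56 days = Oct 21, 2005.
The application is received: Aug 22, 2005.
The onsite loop is held: Aug 22, 2005 + 8 days = Aug 30, 2005.
The hiring committee meets: Aug 30, 2005 + 3 days = Sep 2, 2005.
Comparing: the candidate's start date arrives on Oct 21, 2005 vs the hiring committee meets on Sep 2, 2005. Earlier: the hiring committee meets.

The hiring committee meets — September 2, 2005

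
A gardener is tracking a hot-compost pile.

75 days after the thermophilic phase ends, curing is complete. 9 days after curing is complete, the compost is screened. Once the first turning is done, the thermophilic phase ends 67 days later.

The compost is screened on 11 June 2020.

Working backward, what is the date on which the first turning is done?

12 January 2020

The compost is screened: Jun 11, 2020.
Curing is complete: Jun 11, 2020 − 9 days = Jun 2, 2020.
The thermophilic phase ends: Jun 2, 2020 − 75 days = Mar 19, 2020.
The first turning is done: Mar 19, 2020 − 67 days = Jan 12, 2020.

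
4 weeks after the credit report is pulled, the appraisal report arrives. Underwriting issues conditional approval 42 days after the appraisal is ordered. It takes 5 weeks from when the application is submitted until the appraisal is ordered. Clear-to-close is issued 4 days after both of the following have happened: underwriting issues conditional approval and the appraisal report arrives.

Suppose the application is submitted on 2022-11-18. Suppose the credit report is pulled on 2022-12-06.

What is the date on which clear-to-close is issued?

The application is submitted: Nov 18, 2022.
The appraisal is ordered: Nov 18, 2022 + 5 weeks = Dec 23, 2022.
Underwriting issues conditional approval: Dec 23, 2022 + 42 days = Feb 3, 2023.
The credit report is pulled: Dec 6, 2022.
The appraisal report arrives: Dec 6, 2022 + 4 weeks = Jan 3, 2023.
Both prerequisites met — underwriting issues conditional approval (Feb 3, 2023), the appraisal report arrives (Jan 3, 2023); the later is Feb 3, 2023.
Clear-to-close is issued: Feb 3, 2023 + 4 days = Feb 7, 2023.

2023-02-07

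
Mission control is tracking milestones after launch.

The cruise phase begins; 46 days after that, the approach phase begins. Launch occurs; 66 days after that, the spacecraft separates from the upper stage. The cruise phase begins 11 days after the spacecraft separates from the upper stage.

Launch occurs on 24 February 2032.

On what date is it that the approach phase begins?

26 June 2032

Launch occurs: Feb 24, 2032.
The spacecraft separates from the upper stage: Feb 24, 2032 + 66 days = Apr 30, 2032.
The cruise phase begins: Apr 30, 2032 + 11 days = May 11, 2032.
The approach phase begins: May 11, 2032 + 46 days = Jun 26, 2032.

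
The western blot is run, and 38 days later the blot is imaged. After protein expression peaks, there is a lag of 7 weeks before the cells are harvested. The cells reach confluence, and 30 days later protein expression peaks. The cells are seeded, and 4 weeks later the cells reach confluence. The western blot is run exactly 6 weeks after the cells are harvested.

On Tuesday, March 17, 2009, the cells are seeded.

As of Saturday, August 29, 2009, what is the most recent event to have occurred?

The western blot is run

The cells are seeded: Mar 17, 2009.
The cells reach confluence: Mar 17, 2009 + 4 weeks = Apr 14, 2009.
Protein expression peaks: Apr 14, 2009 + 30 days = May 14, 2009.
The cells are harvested: May 14, 2009 + 7 weeks = Jul 2, 2009.
The western blot is run: Jul 2, 2009 + 6 weeks = Aug 13, 2009.
The blot is imaged: Aug 13, 2009 + 38 days = Sep 20, 2009.
Aug 29, 2009 falls between when the western blot is run (Aug 13, 2009) and when the blot is imaged (Sep 20, 2009).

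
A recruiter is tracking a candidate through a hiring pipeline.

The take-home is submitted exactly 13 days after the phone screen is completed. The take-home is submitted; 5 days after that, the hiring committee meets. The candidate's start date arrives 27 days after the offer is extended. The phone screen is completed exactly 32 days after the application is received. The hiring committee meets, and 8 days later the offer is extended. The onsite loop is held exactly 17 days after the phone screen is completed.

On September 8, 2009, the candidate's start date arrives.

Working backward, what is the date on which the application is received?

The candidate's start date arrives: Sep 8, 2009.
The offer is extended: Sep 8, 2009 − 27 days = Aug 12, 2009.
The hiring committee meets: Aug 12, 2009 − 8 days = Aug 4, 2009.
The take-home is submitted: Aug 4, 2009 − 5 days = Jul 30, 2009.
The phone screen is completed: Jul 30, 2009 − 13 days = Jul 17, 2009.
The application is received: Jul 17, 2009 − 32 days = Jun 15, 2009.

June 15, 2009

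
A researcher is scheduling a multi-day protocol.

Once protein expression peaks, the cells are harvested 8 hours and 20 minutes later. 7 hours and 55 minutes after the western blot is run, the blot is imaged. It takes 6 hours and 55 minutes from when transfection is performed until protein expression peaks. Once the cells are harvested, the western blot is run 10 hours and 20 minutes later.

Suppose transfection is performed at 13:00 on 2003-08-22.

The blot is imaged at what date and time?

22:30 on 2003-08-23

Transfection is performed: 13:00 Aug 22, 2003.
Protein expression peaks: 13:00 Aug 22, 2003 + 6h55m = 19:55 Aug 22, 2003.
The cells are harvested: 19:55 Aug 22, 2003 + 8h20m = 04:15 Aug 23, 2003.
The western blot is run: 04:15 Aug 23, 2003 + 10h20m = 14:35 Aug 23, 2003.
The blot is imaged: 14:35 Aug 23, 2003 + 7h55m = 22:30 Aug 23, 2003.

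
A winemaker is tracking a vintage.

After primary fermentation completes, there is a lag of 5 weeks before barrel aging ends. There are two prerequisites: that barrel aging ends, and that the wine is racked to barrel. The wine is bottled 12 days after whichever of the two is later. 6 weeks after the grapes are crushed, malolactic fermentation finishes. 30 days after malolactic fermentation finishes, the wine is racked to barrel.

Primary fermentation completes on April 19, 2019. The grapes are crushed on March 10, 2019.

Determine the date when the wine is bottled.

June 5, 2019

Primary fermentation completes: Apr 19, 2019.
Barrel aging ends: Apr 19, 2019 + 5 weeks = May 24, 2019.
The grapes are crushed: Mar 10, 2019.
Malolactic fermentation finishes: Mar 10, 2019 + 6 weeks = Apr 21, 2019.
The wine is racked to barrel: Apr 21, 2019 + 30 days = May 21, 2019.
Both prerequisites met — barrel aging ends (May 24, 2019), the wine is racked to barrel (May 21, 2019); the later is May 24, 2019.
The wine is bottled: May 24, 2019 + 12 days = Jun 5, 2019.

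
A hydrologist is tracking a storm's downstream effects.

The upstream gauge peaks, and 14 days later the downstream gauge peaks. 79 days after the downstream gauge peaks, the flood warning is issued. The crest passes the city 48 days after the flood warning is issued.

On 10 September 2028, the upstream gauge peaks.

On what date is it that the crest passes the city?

The upstream gauge peaks: Sep 10, 2028.
The downstream gauge peaks: Sep 10, 2028 + 14 days = Sep 24, 2028.
The flood warning is issued: Sep 24, 2028 + 79 days = Dec 12, 2028.
The crest passes the city: Dec 12, 2028 + 48 days = Jan 29, 2029.

29 January 2029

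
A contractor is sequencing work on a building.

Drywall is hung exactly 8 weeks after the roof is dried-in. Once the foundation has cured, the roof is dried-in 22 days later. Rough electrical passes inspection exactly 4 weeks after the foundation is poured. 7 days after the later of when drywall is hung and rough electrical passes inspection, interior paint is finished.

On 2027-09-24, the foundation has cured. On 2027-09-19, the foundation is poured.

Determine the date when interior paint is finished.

2027-12-18

The foundation has cured: Sep 24, 2027.
The roof is dried-in: Sep 24, 2027 + 22 days = Oct 16, 2027.
Drywall is hung: Oct 16, 2027 + 8 weeks = Dec 11, 2027.
The foundation is poured: Sep 19, 2027.
Rough electrical passes inspection: Sep 19, 2027 + 4 weeks = Oct 17, 2027.
Both prerequisites met — drywall is hung (Dec 11, 2027), rough electrical passes inspection (Oct 17, 2027); the later is Dec 11, 2027.
Interior paint is finished: Dec 11, 2027 + 7 days = Dec 18, 2027.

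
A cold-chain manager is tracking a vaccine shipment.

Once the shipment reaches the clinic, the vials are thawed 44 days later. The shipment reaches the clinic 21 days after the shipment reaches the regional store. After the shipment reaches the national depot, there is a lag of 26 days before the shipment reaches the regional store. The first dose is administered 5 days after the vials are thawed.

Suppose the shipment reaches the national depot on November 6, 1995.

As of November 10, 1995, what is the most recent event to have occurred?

The shipment reaches the national depot

The shipment reaches the national depot: Nov 6, 1995.
The shipment reaches the regional store: Nov 6, 1995 + 26 days = Dec 2, 1995.
The shipment reaches the clinic: Dec 2, 1995 + 21 days = Dec 23, 1995.
The vials are thawed: Dec 23, 1995 + 44 days = Feb 5, 1996.
The first dose is administered: Feb 5, 1996 + 5 days = Feb 10, 1996.
Nov 10, 1995 falls between when the shipment reaches the national depot (Nov 6, 1995) and when the shipment reaches the regional store (Dec 2, 1995).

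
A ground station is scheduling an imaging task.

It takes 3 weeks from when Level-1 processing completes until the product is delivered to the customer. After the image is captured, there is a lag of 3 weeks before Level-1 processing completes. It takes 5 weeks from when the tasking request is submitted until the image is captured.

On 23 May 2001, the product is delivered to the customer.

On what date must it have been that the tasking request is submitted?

The product is delivered to the customer: May 23, 2001.
Level-1 processing completes: May 23, 2001 − 3 weeks = May 2, 2001.
The image is captured: May 2, 2001 − 3 weeks = Apr 11, 2001.
The tasking request is submitted: Apr 11, 2001 − 5 weeks = Mar 7, 2001.

7 March 2001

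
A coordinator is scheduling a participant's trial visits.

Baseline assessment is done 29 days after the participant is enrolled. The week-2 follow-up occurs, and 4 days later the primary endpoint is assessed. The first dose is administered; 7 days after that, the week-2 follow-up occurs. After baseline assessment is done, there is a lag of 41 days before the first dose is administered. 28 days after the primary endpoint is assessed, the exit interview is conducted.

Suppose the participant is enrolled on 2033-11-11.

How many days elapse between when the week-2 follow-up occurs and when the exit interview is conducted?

Causal path: the week-2 follow-up occurs → the primary endpoint is assessed → the exit interview is conducted.
Total delay along the path: 4 + 28 = 32 days.

32 days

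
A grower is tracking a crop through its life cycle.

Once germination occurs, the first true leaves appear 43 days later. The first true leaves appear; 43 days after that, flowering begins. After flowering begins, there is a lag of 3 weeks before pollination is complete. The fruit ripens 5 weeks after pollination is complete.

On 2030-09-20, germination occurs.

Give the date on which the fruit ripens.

Germination occurs: Sep 20, 2030.
The first true leaves appear: Sep 20, 2030 + 43 days = Nov 2, 2030.
Flowering begins: Nov 2, 2030 + 43 days = Dec 15, 2030.
Pollination is complete: Dec 15, 2030 + 3 weeks = Jan 5, 2031.
The fruit ripens: Jan 5, 2031 + 5 weeks = Feb 9, 2031.

2031-02-09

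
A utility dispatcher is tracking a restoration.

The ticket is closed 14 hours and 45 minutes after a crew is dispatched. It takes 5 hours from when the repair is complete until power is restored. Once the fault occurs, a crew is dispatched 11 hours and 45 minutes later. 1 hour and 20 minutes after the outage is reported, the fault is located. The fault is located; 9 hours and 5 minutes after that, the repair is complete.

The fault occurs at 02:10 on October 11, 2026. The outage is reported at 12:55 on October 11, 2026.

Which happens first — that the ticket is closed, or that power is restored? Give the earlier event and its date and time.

The fault occurs: 02:10 Oct 11, 2026.
A crew is dispatched: 02:10 Oct 11, 2026 + 11h45m = 13:55 Oct 11, 2026.
The ticket is closed: 13:55 Oct 11, 2026 + 14h45m = 04:40 Oct 12, 2026.
The outage is reported: 12:55 Oct 11, 2026.
The fault is located: 12:55 Oct 11, 2026 + 1h20m = 14:15 Oct 11, 2026.
The repair is complete: 14:15 Oct 11, 2026 + 9h05m = 23:20 Oct 11, 2026.
Power is restored: 23:20 Oct 11, 2026 + 5h = 04:20 Oct 12, 2026.
Comparing: the ticket is closed at 04:40 Oct 12, 2026 vs power is restored at 04:20 Oct 12, 2026. Earlier: power is restored.

Power is restored — 04:20 on October 12, 2026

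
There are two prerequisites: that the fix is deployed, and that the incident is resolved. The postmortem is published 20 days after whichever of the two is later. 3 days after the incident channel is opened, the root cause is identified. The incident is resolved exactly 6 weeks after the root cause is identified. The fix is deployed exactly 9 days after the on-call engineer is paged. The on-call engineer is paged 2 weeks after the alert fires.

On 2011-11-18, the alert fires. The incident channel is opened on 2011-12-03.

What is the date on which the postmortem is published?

2012-02-06

The alert fires: Nov 18, 2011.
The on-call engineer is paged: Nov 18, 2011 + 2 weeks = Dec 2, 2011.
The fix is deployed: Dec 2, 2011 + 9 days = Dec 11, 2011.
The incident channel is opened: Dec 3, 2011.
The root cause is identified: Dec 3, 2011 + 3 days = Dec 6, 2011.
The incident is resolved: Dec 6, 2011 + 6 weeks = Jan 17, 2012.
Both prerequisites met — the fix is deployed (Dec 11, 2011), the incident is resolved (Jan 17, 2012); the later is Jan 17, 2012.
The postmortem is published: Jan 17, 2012 + 20 days = Feb 6, 2012.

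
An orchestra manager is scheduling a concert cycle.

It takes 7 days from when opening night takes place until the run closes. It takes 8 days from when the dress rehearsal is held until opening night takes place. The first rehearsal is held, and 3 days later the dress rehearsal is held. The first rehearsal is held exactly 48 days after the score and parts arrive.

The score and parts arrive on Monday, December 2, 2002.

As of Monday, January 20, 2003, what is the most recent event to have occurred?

The score and parts arrive: Dec 2, 2002.
The first rehearsal is held: Dec 2, 2002 + 48 days = Jan 19, 2003.
The dress rehearsal is held: Jan 19, 2003 + 3 days = Jan 22, 2003.
Opening night takes place: Jan 22, 2003 + 8 days = Jan 30, 2003.
The run closes: Jan 30, 2003 + 7 days = Feb 6, 2003.
Jan 20, 2003 falls between when the first rehearsal is held (Jan 19, 2003) and when the dress rehearsal is held (Jan 22, 2003).

The first rehearsal is held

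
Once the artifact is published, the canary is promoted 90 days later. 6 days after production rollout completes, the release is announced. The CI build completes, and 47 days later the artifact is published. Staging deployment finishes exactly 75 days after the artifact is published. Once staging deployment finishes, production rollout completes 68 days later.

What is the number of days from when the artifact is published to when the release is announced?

149 days

Causal path: the artifact is published → staging deployment finishes → production rollout completes → the release is announced.
Total delay along the path: 75 + 68 + 6 = 149 days.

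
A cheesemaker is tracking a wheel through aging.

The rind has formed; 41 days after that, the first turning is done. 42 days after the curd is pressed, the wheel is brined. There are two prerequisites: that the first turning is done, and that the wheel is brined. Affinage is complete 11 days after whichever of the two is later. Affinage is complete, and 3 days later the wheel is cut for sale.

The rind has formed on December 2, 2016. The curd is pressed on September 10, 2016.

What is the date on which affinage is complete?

The rind has formed: Dec 2, 2016.
The first turning is done: Dec 2, 2016 + 41 days = Jan 12, 2017.
The curd is pressed: Sep 10, 2016.
The wheel is brined: Sep 10, 2016 + 42 days = Oct 22, 2016.
Both prerequisites met — the first turning is done (Jan 12, 2017), the wheel is brined (Oct 22, 2016); the later is Jan 12, 2017.
Affinage is complete: Jan 12, 2017 + 11 days = Jan 23, 2017.

January 23, 2017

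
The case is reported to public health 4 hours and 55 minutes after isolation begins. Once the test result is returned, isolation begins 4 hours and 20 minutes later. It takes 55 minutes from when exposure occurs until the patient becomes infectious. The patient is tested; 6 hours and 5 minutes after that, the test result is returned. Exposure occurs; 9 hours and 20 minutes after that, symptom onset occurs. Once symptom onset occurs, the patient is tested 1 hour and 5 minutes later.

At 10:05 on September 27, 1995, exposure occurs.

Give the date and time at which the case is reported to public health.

Exposure occurs: 10:05 Sep 27, 1995.
Symptom onset occurs: 10:05 Sep 27, 1995 + 9h20m = 19:25 Sep 27, 1995.
The patient is tested: 19:25 Sep 27, 1995 + 1h05m = 20:30 Sep 27, 1995.
The test result is returned: 20:30 Sep 27, 1995 + 6h05m = 02:35 Sep 28, 1995.
Isolation begins: 02:35 Sep 28, 1995 + 4h20m = 06:55 Sep 28, 1995.
The case is reported to public health: 06:55 Sep 28, 1995 + 4h55m = 11:50 Sep 28, 1995.

11:50 on September 28, 1995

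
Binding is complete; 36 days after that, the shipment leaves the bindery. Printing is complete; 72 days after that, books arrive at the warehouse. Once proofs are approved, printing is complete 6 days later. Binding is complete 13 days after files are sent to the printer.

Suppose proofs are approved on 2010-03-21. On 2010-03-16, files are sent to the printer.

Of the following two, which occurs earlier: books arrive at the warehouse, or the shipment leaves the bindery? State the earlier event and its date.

The shipment leaves the bindery — 2010-05-04

Proofs are approved: Mar 21, 2010.
Printing is complete: Mar 21, 2010 + 6 days = Mar 27, 2010.
Books arrive at the warehouse: Mar 27, 2010 + 72 days = Jun 7, 2010.
Files are sent to the printer: Mar 16, 2010.
Binding is complete: Mar 16, 2010 + 13 days = Mar 29, 2010.
The shipment leaves the bindery: Mar 29, 2010 + 36 days = May 4, 2010.
Comparing: books arrive at the warehouse on Jun 7, 2010 vs the shipment leaves the bindery on May 4, 2010. Earlier: the shipment leaves the bindery.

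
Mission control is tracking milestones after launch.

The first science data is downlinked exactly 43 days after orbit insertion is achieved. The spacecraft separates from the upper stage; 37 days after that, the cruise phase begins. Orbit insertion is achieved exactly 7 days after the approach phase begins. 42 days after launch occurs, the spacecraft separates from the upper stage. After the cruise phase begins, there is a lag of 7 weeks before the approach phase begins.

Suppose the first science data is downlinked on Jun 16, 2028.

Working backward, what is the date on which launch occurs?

Dec 21, 2027

The first science data is downlinked: Jun 16, 2028.
Orbit insertion is achieved: Jun 16, 2028 − 43 days = May 4, 2028.
The approach phase begins: May 4, 2028 − 7 days = Apr 27, 2028.
The cruise phase begins: Apr 27, 2028 − 7 weeks = Mar 9, 2028.
The spacecraft separates from the upper stage: Mar 9, 2028 − 37 days = Feb 1, 2028.
Launch occurs: Feb 1, 2028 − 42 days = Dec 21, 2027.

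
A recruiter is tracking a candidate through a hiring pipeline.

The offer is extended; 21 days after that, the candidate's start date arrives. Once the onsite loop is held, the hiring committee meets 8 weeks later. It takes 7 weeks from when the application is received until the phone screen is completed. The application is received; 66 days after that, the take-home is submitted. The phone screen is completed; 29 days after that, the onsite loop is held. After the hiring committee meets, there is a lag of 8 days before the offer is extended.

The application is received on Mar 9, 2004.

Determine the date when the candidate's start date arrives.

Aug 19, 2004

The application is received: Mar 9, 2004.
The phone screen is completed: Mar 9, 2004 + 7 weeks = Apr 27, 2004.
The onsite loop is held: Apr 27, 2004 + 29 days = May 26, 2004.
The hiring committee meets: May 26, 2004 + 8 weeks = Jul 21, 2004.
The offer is extended: Jul 21, 2004 + 8 days = Jul 29, 2004.
The candidate's start date arrives: Jul 29, 2004 + 21 days = Aug 19, 2004.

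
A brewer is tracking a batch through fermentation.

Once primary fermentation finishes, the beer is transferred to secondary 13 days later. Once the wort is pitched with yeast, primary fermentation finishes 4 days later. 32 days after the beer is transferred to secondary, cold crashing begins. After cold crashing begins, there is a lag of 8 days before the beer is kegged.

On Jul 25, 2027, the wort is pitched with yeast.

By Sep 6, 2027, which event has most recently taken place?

The beer is transferred to secondary

The wort is pitched with yeast: Jul 25, 2027.
Primary fermentation finishes: Jul 25, 2027 + 4 days = Jul 29, 2027.
The beer is transferred to secondary: Jul 29, 2027 + 13 days = Aug 11, 2027.
Cold crashing begins: Aug 11, 2027 + 32 days = Sep 12, 2027.
The beer is kegged: Sep 12, 2027 + 8 days = Sep 20, 2027.
Sep 6, 2027 falls between when the beer is transferred to secondary (Aug 11, 2027) and when cold crashing begins (Sep 12, 2027).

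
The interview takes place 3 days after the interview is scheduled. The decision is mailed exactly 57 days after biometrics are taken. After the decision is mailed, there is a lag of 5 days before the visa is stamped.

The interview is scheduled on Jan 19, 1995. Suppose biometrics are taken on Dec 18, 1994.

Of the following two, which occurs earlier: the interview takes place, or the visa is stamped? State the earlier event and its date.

The interview is scheduled: Jan 19, 1995.
The interview takes place: Jan 19, 1995 + 3 days = Jan 22, 1995.
Biometrics are taken: Dec 18, 1994.
The decision is mailed: Dec 18, 1994 + 57 days = Feb 13, 1995.
The visa is stamped: Feb 13, 1995 + 5 days = Feb 18, 1995.
Comparing: the interview takes place on Jan 22, 1995 vs the visa is stamped on Feb 18, 1995. Earlier: the interview takes place.

The interview takes place — Jan 22, 1995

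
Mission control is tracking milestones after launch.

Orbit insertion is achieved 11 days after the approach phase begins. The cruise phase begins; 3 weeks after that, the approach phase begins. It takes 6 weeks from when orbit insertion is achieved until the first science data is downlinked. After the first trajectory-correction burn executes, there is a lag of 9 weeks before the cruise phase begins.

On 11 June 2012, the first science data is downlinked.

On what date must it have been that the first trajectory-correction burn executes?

The first science data is downlinked: Jun 11, 2012.
Orbit insertion is achieved: Jun 11, 2012 − 6 weeks = Apr 30, 2012.
The approach phase begins: Apr 30, 2012 − 11 days = Apr 19, 2012.
The cruise phase begins: Apr 19, 2012 − 3 weeks = Mar 29, 2012.
The first trajectory-correction burn executes: Mar 29, 2012 − 9 weeks = Jan 26, 2012.

26 January 2012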